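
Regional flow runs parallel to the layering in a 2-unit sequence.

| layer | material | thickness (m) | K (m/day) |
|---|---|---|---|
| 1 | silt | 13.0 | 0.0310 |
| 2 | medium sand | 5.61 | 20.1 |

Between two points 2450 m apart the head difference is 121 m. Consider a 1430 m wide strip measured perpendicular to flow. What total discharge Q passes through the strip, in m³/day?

7990

Flow is parallel to layering, so each bed carries its own Darcy discharge and the transmissivities add.
Σ(K_i·b_i) = 0.0310×13.0 + 20.1×5.61 = 113.2 m²/day.
Hydraulic gradient i = Δh / L = 121 / 2450 = 0.04939.
Q = Σ(K_i·b_i) · W · i = 113.2 × 1430 × 0.04939 = 7992 m³/day.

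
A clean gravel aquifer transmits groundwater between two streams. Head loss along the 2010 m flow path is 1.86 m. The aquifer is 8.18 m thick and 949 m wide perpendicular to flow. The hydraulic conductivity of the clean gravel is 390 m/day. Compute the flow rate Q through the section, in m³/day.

Cross-sectional area A = 949 × 8.18 = 7763 m².
Hydraulic gradient i = Δh / L = 1.86 / 2010 = 0.0009254.
Darcy's law: Q = K · A · i = 390.0 × 7763 × 0.0009254 = 2802 m³/day.

2800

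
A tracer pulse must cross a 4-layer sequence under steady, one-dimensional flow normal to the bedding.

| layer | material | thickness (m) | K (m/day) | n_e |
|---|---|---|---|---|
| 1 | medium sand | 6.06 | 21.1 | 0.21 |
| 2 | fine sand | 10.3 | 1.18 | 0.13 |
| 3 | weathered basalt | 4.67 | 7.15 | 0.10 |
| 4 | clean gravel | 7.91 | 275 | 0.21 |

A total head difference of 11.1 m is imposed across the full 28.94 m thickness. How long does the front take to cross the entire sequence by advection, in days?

With flow normal to the layers, continuity requires the same specific discharge q through every layer.
Σ(b_i/K_i) = 6.06/21.1 + 10.3/1.18 + 4.67/7.15 + 7.91/275 = 9.698 d.
q = Δh / Σ(b_i/K_i) = 11.1 / 9.698 = 1.145 m/day.
In each layer the seepage velocity is v_i = q/n_i, so the layer transit time is t_i = b_i·n_i / q:
  layer 1 (medium sand): t_1 = 6.06 × 0.21 / 1.145 = 1.112 d
  layer 2 (fine sand): t_2 = 10.3 × 0.13 / 1.145 = 1.170 d
  layer 3 (weathered basalt): t_3 = 4.67 × 0.10 / 1.145 = 0.4080 d
  layer 4 (clean gravel): t_4 = 7.91 × 0.21 / 1.145 = 1.451 d
Total t = Σ t_i = 4.141 days.

4.14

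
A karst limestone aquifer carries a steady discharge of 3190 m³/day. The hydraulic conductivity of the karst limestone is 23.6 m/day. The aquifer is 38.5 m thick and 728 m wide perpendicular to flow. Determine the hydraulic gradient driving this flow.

0.00482

Cross-sectional area A = 728 × 38.5 = 28028 m².
From Q = K·A·i, i = Q / (K·A) = 3190 / (23.60 × 28028) = 0.004823.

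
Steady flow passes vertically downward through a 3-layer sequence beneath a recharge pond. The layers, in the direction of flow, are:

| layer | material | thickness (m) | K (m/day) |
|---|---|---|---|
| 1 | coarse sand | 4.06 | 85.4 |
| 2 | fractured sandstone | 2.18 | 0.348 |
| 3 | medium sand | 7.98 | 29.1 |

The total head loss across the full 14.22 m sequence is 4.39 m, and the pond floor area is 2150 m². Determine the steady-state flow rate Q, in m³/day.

Flow is perpendicular to layering, so the layers act in series and the equivalent K is the thickness-weighted harmonic mean.
Total thickness L = 4.06 + 2.18 + 7.98 = 14.22 m.
Σ(b_i/K_i) = 4.06/85.4 + 2.18/0.348 + 7.98/29.1 = 6.586 d.
K_eq = L / Σ(b_i/K_i) = 14.22 / 6.586 = 2.159 m/day.
Q = K_eq · A · (Δh/L) = 2.159 × 2150 × (4.39/14.22) = 1433 m³/day.

1430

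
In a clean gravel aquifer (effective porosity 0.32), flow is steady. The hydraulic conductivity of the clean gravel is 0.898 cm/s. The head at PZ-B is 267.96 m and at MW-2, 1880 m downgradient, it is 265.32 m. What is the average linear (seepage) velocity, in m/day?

3.40

Convert K: 0.898 cm/s × 864 = 775.9 m/day.
Hydraulic gradient i = (267.96 − 265.32) / 1880 = 2.64 / 1880 = 0.001404.
Darcy flux q = K · i = 775.9 × 0.001404 = 1.090 m/day.
Seepage velocity v = q / n_e = 1.090 / 0.32 = 3.405 m/day.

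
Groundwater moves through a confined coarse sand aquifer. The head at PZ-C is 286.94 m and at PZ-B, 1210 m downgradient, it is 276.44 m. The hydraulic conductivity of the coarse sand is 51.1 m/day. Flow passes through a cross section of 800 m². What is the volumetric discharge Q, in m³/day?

Hydraulic gradient i = (286.94 − 276.44) / 1210 = 10.5 / 1210 = 0.008678.
Darcy's law: Q = K · A · i = 51.10 × 800.0 × 0.008678 = 354.7 m³/day.

355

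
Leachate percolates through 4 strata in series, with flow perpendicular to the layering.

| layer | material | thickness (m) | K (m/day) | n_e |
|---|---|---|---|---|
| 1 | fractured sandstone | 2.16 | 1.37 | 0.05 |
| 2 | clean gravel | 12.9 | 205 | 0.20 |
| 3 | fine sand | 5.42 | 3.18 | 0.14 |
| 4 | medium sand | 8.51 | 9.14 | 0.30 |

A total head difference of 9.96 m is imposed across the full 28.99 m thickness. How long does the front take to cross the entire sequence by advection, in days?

With flow normal to the layers, continuity requires the same specific discharge q through every layer.
Σ(b_i/K_i) = 2.16/1.37 + 12.9/205 + 5.42/3.18 + 8.51/9.14 = 4.275 d.
q = Δh / Σ(b_i/K_i) = 9.96 / 4.275 = 2.330 m/day.
In each layer the seepage velocity is v_i = q/n_i, so the layer transit time is t_i = b_i·n_i / q:
  layer 1 (fractured sandstone): t_1 = 2.16 × 0.05 / 2.330 = 0.04636 d
  layer 2 (clean gravel): t_2 = 12.9 × 0.20 / 2.330 = 1.107 d
  layer 3 (fine sand): t_3 = 5.42 × 0.14 / 2.330 = 0.3257 d
  layer 4 (medium sand): t_4 = 8.51 × 0.30 / 2.330 = 1.096 d
Total t = Σ t_i = 2.575 days.

2.58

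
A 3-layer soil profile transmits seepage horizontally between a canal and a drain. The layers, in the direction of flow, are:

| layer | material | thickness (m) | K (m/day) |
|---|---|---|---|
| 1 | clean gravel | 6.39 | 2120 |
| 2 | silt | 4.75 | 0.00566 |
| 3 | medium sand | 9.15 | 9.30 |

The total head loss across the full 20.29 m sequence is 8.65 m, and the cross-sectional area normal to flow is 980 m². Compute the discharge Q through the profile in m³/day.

10.1

Flow is perpendicular to layering, so the layers act in series and the equivalent K is the thickness-weighted harmonic mean.
Total thickness L = 6.39 + 4.75 + 9.15 = 20.29 m.
Σ(b_i/K_i) = 6.39/2120 + 4.75/0.00566 + 9.15/9.30 = 840.2 d.
K_eq = L / Σ(b_i/K_i) = 20.29 / 840.2 = 0.02415 m/day.
Q = K_eq · A · (Δh/L) = 0.02415 × 980 × (8.65/20.29) = 10.09 m³/day.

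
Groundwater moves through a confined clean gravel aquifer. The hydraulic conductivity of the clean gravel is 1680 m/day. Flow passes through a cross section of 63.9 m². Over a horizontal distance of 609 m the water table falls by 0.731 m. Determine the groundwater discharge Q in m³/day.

Hydraulic gradient i = Δh / L = 0.731 / 609 = 0.001200.
Darcy's law: Q = K · A · i = 1680 × 63.90 × 0.001200 = 128.9 m³/day.

129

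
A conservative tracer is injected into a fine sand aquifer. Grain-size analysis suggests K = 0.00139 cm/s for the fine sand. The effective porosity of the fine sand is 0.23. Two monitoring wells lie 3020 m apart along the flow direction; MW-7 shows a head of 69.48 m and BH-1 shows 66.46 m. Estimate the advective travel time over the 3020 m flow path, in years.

1580

Convert K: 0.00139 cm/s × 864 = 1.201 m/day.
Hydraulic gradient i = (69.48 − 66.46) / 3020 = 3.02 / 3020 = 0.001000.
Darcy flux q = K · i = 1.201 × 0.001000 = 0.001201 m/day.
Seepage velocity v = q / n_e = 0.001201 / 0.23 = 0.005222 m/day.
Travel time t = L / v = 3020 / 0.005222 = 5.784e+05 days = 1583 years.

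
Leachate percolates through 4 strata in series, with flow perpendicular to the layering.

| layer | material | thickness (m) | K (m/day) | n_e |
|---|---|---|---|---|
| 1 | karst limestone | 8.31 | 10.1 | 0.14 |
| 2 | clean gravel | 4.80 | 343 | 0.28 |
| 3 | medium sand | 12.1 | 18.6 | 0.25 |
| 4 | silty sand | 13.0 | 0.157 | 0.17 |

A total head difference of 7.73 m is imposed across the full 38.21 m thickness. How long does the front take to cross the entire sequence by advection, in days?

84.4

With flow normal to the layers, continuity requires the same specific discharge q through every layer.
Σ(b_i/K_i) = 8.31/10.1 + 4.80/343 + 12.1/18.6 + 13.0/0.157 = 84.29 d.
q = Δh / Σ(b_i/K_i) = 7.73 / 84.29 = 0.09171 m/day.
In each layer the seepage velocity is v_i = q/n_i, so the layer transit time is t_i = b_i·n_i / q:
  layer 1 (karst limestone): t_1 = 8.31 × 0.14 / 0.09171 = 12.69 d
  layer 2 (clean gravel): t_2 = 4.80 × 0.28 / 0.09171 = 14.66 d
  layer 3 (medium sand): t_3 = 12.1 × 0.25 / 0.09171 = 32.99 d
  layer 4 (silty sand): t_4 = 13.0 × 0.17 / 0.09171 = 24.10 d
Total t = Σ t_i = 84.43 days.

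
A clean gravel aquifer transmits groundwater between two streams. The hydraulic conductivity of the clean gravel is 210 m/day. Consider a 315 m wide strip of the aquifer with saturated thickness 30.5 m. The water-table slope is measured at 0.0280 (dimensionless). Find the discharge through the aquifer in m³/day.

Cross-sectional area A = 315 × 30.5 = 9608 m².
Hydraulic gradient i = 0.0280.
Darcy's law: Q = K · A · i = 210.0 × 9608 × 0.02800 = 56492 m³/day.

56500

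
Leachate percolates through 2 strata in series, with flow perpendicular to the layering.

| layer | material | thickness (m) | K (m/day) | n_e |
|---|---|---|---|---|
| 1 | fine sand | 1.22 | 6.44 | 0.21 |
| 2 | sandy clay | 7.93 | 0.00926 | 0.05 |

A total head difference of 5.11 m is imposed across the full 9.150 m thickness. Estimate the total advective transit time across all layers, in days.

With flow normal to the layers, continuity requires the same specific discharge q through every layer.
Σ(b_i/K_i) = 1.22/6.44 + 7.93/0.00926 = 856.6 d.
q = Δh / Σ(b_i/K_i) = 5.11 / 856.6 = 0.005966 m/day.
In each layer the seepage velocity is v_i = q/n_i, so the layer transit time is t_i = b_i·n_i / q:
  layer 1 (fine sand): t_1 = 1.22 × 0.21 / 0.005966 = 42.95 d
  layer 2 (sandy clay): t_2 = 7.93 × 0.05 / 0.005966 = 66.46 d
Total t = Σ t_i = 109.4 days.

109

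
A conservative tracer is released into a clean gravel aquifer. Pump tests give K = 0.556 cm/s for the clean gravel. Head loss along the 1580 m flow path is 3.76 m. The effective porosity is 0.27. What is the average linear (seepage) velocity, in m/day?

Convert K: 0.556 cm/s × 864 = 480.4 m/day.
Hydraulic gradient i = Δh / L = 3.76 / 1580 = 0.002380.
Darcy flux q = K · i = 480.4 × 0.002380 = 1.143 m/day.
Seepage velocity v = q / n_e = 1.143 / 0.27 = 4.234 m/day.

4.23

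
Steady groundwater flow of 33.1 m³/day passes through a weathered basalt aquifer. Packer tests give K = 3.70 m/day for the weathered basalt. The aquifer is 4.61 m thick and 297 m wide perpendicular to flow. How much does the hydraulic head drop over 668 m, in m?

4.36

Cross-sectional area A = 297 × 4.61 = 1369 m².
From Q = K·A·i, i = Q / (K·A) = 33.1 / (3.700 × 1369) = 0.006534.
Head loss Δh = i · L = 0.006534 × 668 = 4.365 m.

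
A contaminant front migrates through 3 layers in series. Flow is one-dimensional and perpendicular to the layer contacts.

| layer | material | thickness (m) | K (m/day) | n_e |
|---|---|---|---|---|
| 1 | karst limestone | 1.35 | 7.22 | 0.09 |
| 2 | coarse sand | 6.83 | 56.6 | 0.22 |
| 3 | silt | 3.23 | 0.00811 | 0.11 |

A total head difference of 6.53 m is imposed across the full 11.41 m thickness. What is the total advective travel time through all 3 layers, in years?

With flow normal to the layers, continuity requires the same specific discharge q through every layer.
Σ(b_i/K_i) = 1.35/7.22 + 6.83/56.6 + 3.23/0.00811 = 398.6 d.
q = Δh / Σ(b_i/K_i) = 6.53 / 398.6 = 0.01638 m/day.
In each layer the seepage velocity is v_i = q/n_i, so the layer transit time is t_i = b_i·n_i / q:
  layer 1 (karst limestone): t_1 = 1.35 × 0.09 / 0.01638 = 7.416 d
  layer 2 (coarse sand): t_2 = 6.83 × 0.22 / 0.01638 = 91.72 d
  layer 3 (silt): t_3 = 3.23 × 0.11 / 0.01638 = 21.69 d
Total t = Σ t_i = 120.8 days = 0.3308 years.

0.331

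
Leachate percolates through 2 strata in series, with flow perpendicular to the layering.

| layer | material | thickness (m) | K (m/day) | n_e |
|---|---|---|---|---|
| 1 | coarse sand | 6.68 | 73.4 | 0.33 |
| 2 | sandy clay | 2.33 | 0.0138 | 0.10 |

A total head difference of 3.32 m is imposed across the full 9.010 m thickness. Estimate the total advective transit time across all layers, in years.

0.340

With flow normal to the layers, continuity requires the same specific discharge q through every layer.
Σ(b_i/K_i) = 6.68/73.4 + 2.33/0.0138 = 168.9 d.
q = Δh / Σ(b_i/K_i) = 3.32 / 168.9 = 0.01965 m/day.
In each layer the seepage velocity is v_i = q/n_i, so the layer transit time is t_i = b_i·n_i / q:
  layer 1 (coarse sand): t_1 = 6.68 × 0.33 / 0.01965 = 112.2 d
  layer 2 (sandy clay): t_2 = 2.33 × 0.10 / 0.01965 = 11.86 d
Total t = Σ t_i = 124.0 days = 0.3396 years.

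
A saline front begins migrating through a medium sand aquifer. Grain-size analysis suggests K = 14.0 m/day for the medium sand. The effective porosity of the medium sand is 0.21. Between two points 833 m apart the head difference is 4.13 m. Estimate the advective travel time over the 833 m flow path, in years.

6.90

Hydraulic gradient i = Δh / L = 4.13 / 833 = 0.004958.
Darcy flux q = K · i = 14.00 × 0.004958 = 0.06941 m/day.
Seepage velocity v = q / n_e = 0.06941 / 0.21 = 0.3305 m/day.
Travel time t = L / v = 833 / 0.3305 = 2520 days = 6.900 years.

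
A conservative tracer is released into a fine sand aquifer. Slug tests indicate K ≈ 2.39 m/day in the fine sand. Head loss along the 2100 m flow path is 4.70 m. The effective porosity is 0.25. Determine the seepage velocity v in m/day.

Hydraulic gradient i = Δh / L = 4.70 / 2100 = 0.002238.
Darcy flux q = K · i = 2.390 × 0.002238 = 0.005349 m/day.
Seepage velocity v = q / n_e = 0.005349 / 0.25 = 0.02140 m/day.

0.0214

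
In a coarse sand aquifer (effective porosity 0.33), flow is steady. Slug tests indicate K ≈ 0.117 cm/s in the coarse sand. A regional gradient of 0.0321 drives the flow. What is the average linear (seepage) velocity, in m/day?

9.83

Convert K: 0.117 cm/s × 864 = 101.1 m/day.
Hydraulic gradient i = 0.0321.
Darcy flux q = K · i = 101.1 × 0.03210 = 3.245 m/day.
Seepage velocity v = q / n_e = 3.245 / 0.33 = 9.833 m/day.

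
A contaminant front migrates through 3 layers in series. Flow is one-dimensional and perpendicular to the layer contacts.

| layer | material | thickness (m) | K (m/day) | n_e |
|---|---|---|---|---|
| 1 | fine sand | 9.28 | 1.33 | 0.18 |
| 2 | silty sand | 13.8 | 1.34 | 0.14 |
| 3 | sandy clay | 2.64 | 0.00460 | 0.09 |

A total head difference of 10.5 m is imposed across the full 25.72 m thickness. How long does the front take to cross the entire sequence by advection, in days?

216

With flow normal to the layers, continuity requires the same specific discharge q through every layer.
Σ(b_i/K_i) = 9.28/1.33 + 13.8/1.34 + 2.64/0.00460 = 591.2 d.
q = Δh / Σ(b_i/K_i) = 10.5 / 591.2 = 0.01776 m/day.
In each layer the seepage velocity is v_i = q/n_i, so the layer transit time is t_i = b_i·n_i / q:
  layer 1 (fine sand): t_1 = 9.28 × 0.18 / 0.01776 = 94.05 d
  layer 2 (silty sand): t_2 = 13.8 × 0.14 / 0.01776 = 108.8 d
  layer 3 (sandy clay): t_3 = 2.64 × 0.09 / 0.01776 = 13.38 d
Total t = Σ t_i = 216.2 days.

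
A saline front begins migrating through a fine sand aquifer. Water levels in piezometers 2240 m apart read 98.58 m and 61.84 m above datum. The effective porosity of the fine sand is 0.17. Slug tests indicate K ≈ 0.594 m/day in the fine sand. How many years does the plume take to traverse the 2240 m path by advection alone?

Hydraulic gradient i = (98.58 − 61.84) / 2240 = 36.74 / 2240 = 0.01640.
Darcy flux q = K · i = 0.5940 × 0.01640 = 0.009743 m/day.
Seepage velocity v = q / n_e = 0.009743 / 0.17 = 0.05731 m/day.
Travel time t = L / v = 2240 / 0.05731 = 39086 days = 107.0 years.

107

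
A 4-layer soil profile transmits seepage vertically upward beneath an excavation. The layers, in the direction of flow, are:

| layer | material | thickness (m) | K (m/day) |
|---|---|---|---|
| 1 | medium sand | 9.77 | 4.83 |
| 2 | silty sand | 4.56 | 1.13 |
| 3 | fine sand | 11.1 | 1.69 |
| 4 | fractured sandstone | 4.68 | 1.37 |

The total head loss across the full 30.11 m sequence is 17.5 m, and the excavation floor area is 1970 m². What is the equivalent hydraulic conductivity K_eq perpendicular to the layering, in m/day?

1.88

Flow is perpendicular to layering, so the layers act in series and the equivalent K is the thickness-weighted harmonic mean.
Total thickness L = 9.77 + 4.56 + 11.1 + 4.68 = 30.11 m.
Σ(b_i/K_i) = 9.77/4.83 + 4.56/1.13 + 11.1/1.69 + 4.68/1.37 = 16.04 d.
K_eq = L / Σ(b_i/K_i) = 30.11 / 16.04 = 1.877 m/day.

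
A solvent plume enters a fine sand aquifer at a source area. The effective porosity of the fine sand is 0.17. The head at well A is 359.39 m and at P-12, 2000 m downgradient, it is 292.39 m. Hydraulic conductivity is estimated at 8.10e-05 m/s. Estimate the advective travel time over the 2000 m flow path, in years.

Convert K: 8.10e-05 m/s × 86400 = 6.998 m/day.
Hydraulic gradient i = (359.39 − 292.39) / 2000 = 67 / 2000 = 0.03350.
Darcy flux q = K · i = 6.998 × 0.03350 = 0.2344 m/day.
Seepage velocity v = q / n_e = 0.2344 / 0.17 = 1.379 m/day.
Travel time t = L / v = 2000 / 1.379 = 1450 days = 3.970 years.

3.97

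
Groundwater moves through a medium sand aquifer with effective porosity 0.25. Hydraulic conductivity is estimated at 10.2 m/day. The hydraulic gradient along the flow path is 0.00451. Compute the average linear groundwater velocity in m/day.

0.184

Hydraulic gradient i = 0.00451.
Darcy flux q = K · i = 10.20 × 0.004510 = 0.04600 m/day.
Seepage velocity v = q / n_e = 0.04600 / 0.25 = 0.1840 m/day.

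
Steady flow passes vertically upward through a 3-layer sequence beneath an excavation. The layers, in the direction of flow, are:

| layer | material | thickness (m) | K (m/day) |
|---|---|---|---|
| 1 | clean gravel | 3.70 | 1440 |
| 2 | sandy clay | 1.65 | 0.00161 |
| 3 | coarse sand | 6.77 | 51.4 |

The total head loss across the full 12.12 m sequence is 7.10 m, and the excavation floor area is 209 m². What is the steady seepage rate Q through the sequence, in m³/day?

Flow is perpendicular to layering, so the layers act in series and the equivalent K is the thickness-weighted harmonic mean.
Total thickness L = 3.70 + 1.65 + 6.77 = 12.12 m.
Σ(b_i/K_i) = 3.70/1440 + 1.65/0.00161 + 6.77/51.4 = 1025 d.
K_eq = L / Σ(b_i/K_i) = 12.12 / 1025 = 0.01182 m/day.
Q = K_eq · A · (Δh/L) = 0.01182 × 209 × (7.10/12.12) = 1.448 m³/day.

1.45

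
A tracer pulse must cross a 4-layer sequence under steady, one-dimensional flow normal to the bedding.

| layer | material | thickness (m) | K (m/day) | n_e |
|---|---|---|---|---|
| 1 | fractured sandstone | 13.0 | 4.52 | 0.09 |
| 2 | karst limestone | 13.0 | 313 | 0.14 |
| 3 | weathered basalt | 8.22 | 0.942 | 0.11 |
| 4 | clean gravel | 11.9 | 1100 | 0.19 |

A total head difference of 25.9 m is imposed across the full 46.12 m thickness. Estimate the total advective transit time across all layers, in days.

2.77

With flow normal to the layers, continuity requires the same specific discharge q through every layer.
Σ(b_i/K_i) = 13.0/4.52 + 13.0/313 + 8.22/0.942 + 11.9/1100 = 11.65 d.
q = Δh / Σ(b_i/K_i) = 25.9 / 11.65 = 2.222 m/day.
In each layer the seepage velocity is v_i = q/n_i, so the layer transit time is t_i = b_i·n_i / q:
  layer 1 (fractured sandstone): t_1 = 13.0 × 0.09 / 2.222 = 0.5265 d
  layer 2 (karst limestone): t_2 = 13.0 × 0.14 / 2.222 = 0.8190 d
  layer 3 (weathered basalt): t_3 = 8.22 × 0.11 / 2.222 = 0.4069 d
  layer 4 (clean gravel): t_4 = 11.9 × 0.19 / 2.222 = 1.017 d
Total t = Σ t_i = 2.770 days.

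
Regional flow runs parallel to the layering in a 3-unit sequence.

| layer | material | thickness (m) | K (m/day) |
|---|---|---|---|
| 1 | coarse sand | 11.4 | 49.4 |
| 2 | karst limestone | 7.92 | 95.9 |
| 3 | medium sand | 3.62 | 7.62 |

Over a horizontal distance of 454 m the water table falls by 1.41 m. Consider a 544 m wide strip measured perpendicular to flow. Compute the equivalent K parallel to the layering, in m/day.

58.9

Flow is parallel to layering, so each bed carries its own Darcy discharge and the transmissivities add.
Σ(K_i·b_i) = 49.4×11.4 + 95.9×7.92 + 7.62×3.62 = 1350 m²/day.
Total thickness b = 22.94 m, so K_eq = Σ(K_i·b_i)/b = 58.86 m/day.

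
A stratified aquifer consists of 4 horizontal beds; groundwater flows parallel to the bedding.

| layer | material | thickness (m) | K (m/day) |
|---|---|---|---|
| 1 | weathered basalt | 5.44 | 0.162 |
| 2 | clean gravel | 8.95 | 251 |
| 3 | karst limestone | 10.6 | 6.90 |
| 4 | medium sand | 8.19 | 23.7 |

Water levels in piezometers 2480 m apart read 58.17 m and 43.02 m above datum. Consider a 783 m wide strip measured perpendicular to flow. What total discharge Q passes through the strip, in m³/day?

12000

Flow is parallel to layering, so each bed carries its own Darcy discharge and the transmissivities add.
Σ(K_i·b_i) = 0.162×5.44 + 251×8.95 + 6.90×10.6 + 23.7×8.19 = 2515 m²/day.
Hydraulic gradient i = (58.17 − 43.02) / 2480 = 15.15 / 2480 = 0.006109.
Q = Σ(K_i·b_i) · W · i = 2515 × 783 × 0.006109 = 12028 m³/day.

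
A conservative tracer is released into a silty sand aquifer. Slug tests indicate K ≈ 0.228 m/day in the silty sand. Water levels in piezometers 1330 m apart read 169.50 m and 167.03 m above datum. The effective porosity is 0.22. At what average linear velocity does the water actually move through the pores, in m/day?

0.00192

Hydraulic gradient i = (169.50 − 167.03) / 1330 = 2.47 / 1330 = 0.001857.
Darcy flux q = K · i = 0.2280 × 0.001857 = 0.0004234 m/day.
Seepage velocity v = q / n_e = 0.0004234 / 0.22 = 0.001925 m/day.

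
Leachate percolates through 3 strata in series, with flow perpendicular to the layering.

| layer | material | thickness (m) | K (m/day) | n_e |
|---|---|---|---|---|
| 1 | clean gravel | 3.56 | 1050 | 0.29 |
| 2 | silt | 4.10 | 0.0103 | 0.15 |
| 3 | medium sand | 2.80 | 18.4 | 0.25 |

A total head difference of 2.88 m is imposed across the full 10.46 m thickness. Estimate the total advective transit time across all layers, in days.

325

With flow normal to the layers, continuity requires the same specific discharge q through every layer.
Σ(b_i/K_i) = 3.56/1050 + 4.10/0.0103 + 2.80/18.4 = 398.2 d.
q = Δh / Σ(b_i/K_i) = 2.88 / 398.2 = 0.007232 m/day.
In each layer the seepage velocity is v_i = q/n_i, so the layer transit time is t_i = b_i·n_i / q:
  layer 1 (clean gravel): t_1 = 3.56 × 0.29 / 0.007232 = 142.7 d
  layer 2 (silt): t_2 = 4.10 × 0.15 / 0.007232 = 85.04 d
  layer 3 (medium sand): t_3 = 2.80 × 0.25 / 0.007232 = 96.79 d
Total t = Σ t_i = 324.6 days.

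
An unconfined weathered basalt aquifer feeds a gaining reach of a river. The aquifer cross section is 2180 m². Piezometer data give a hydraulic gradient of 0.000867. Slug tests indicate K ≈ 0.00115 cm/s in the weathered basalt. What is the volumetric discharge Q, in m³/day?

1.88

Convert K: 0.00115 cm/s × 864 = 0.9936 m/day.
Hydraulic gradient i = 0.000867.
Darcy's law: Q = K · A · i = 0.9936 × 2180 × 0.0008670 = 1.878 m³/day.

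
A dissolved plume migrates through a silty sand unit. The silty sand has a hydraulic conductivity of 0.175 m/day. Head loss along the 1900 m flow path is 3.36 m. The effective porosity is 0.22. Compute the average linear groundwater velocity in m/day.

Hydraulic gradient i = Δh / L = 3.36 / 1900 = 0.001768.
Darcy flux q = K · i = 0.1750 × 0.001768 = 0.0003095 m/day.
Seepage velocity v = q / n_e = 0.0003095 / 0.22 = 0.001407 m/day.

0.00141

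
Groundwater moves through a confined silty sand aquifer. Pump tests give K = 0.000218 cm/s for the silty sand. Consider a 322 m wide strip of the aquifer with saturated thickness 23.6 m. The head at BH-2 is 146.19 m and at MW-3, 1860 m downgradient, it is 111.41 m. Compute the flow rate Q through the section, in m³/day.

26.8

Convert K: 0.000218 cm/s × 864 = 0.1884 m/day.
Cross-sectional area A = 322 × 23.6 = 7599 m².
Hydraulic gradient i = (146.19 − 111.41) / 1860 = 34.78 / 1860 = 0.01870.
Darcy's law: Q = K · A · i = 0.1884 × 7599 × 0.01870 = 26.76 m³/day.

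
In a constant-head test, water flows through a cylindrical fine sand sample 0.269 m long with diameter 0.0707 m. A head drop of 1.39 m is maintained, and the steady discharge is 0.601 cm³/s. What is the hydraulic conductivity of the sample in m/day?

2.56

Cross-sectional area A = π·(d/2)² = π × (0.0707/2)² = 0.003926 m².
Convert discharge: 0.601 cm³/s = 6.010e-07 m³/s.
Darcy's law rearranged: K = Q·L / (A·Δh) = 6.010e-07 × 0.269 / (0.003926 × 1.39) = 2.963e-05 m/s = 2.560 m/day.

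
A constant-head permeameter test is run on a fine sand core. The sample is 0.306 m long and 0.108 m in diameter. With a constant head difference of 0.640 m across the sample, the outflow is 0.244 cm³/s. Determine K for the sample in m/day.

Cross-sectional area A = π·(d/2)² = π × (0.108/2)² = 0.009161 m².
Convert discharge: 0.244 cm³/s = 2.440e-07 m³/s.
Darcy's law rearranged: K = Q·L / (A·Δh) = 2.440e-07 × 0.306 / (0.009161 × 0.640) = 1.273e-05 m/s = 1.100 m/day.

1.10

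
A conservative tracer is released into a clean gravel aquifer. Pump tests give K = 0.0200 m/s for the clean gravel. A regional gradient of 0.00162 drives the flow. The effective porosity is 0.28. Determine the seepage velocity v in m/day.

Convert K: 0.0200 m/s × 86400 = 1728 m/day.
Hydraulic gradient i = 0.00162.
Darcy flux q = K · i = 1728 × 0.001620 = 2.799 m/day.
Seepage velocity v = q / n_e = 2.799 / 0.28 = 9.998 m/day.

10.0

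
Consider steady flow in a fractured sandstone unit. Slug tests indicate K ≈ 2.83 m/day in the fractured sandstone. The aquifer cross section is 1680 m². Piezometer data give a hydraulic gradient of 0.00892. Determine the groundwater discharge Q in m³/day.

42.4

Hydraulic gradient i = 0.00892.
Darcy's law: Q = K · A · i = 2.830 × 1680 × 0.008920 = 42.41 m³/day.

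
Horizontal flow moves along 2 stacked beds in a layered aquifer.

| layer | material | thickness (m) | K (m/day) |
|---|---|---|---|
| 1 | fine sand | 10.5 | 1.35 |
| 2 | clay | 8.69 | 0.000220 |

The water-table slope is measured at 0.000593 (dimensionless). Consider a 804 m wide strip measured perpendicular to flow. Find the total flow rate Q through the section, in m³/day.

6.76

Flow is parallel to layering, so each bed carries its own Darcy discharge and the transmissivities add.
Σ(K_i·b_i) = 1.35×10.5 + 0.000220×8.69 = 14.18 m²/day.
Hydraulic gradient i = 0.000593.
Q = Σ(K_i·b_i) · W · i = 14.18 × 804 × 0.0005930 = 6.759 m³/day.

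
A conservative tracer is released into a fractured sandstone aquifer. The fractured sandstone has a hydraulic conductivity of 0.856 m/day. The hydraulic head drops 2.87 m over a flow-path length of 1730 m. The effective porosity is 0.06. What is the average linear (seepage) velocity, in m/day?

Hydraulic gradient i = Δh / L = 2.87 / 1730 = 0.001659.
Darcy flux q = K · i = 0.8560 × 0.001659 = 0.001420 m/day.
Seepage velocity v = q / n_e = 0.001420 / 0.06 = 0.02367 m/day.

0.0237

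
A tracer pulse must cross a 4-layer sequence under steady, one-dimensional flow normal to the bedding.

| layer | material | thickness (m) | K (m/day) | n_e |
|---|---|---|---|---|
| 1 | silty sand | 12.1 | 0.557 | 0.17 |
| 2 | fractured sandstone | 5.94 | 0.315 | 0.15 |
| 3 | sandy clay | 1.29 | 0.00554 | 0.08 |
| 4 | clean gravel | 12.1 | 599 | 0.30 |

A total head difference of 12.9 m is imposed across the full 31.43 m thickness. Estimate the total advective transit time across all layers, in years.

With flow normal to the layers, continuity requires the same specific discharge q through every layer.
Σ(b_i/K_i) = 12.1/0.557 + 5.94/0.315 + 1.29/0.00554 + 12.1/599 = 273.5 d.
q = Δh / Σ(b_i/K_i) = 12.9 / 273.5 = 0.04717 m/day.
In each layer the seepage velocity is v_i = q/n_i, so the layer transit time is t_i = b_i·n_i / q:
  layer 1 (silty sand): t_1 = 12.1 × 0.17 / 0.04717 = 43.60 d
  layer 2 (fractured sandstone): t_2 = 5.94 × 0.15 / 0.04717 = 18.89 d
  layer 3 (sandy clay): t_3 = 1.29 × 0.08 / 0.04717 = 2.188 d
  layer 4 (clean gravel): t_4 = 12.1 × 0.30 / 0.04717 = 76.95 d
Total t = Σ t_i = 141.6 days = 0.3878 years.

0.388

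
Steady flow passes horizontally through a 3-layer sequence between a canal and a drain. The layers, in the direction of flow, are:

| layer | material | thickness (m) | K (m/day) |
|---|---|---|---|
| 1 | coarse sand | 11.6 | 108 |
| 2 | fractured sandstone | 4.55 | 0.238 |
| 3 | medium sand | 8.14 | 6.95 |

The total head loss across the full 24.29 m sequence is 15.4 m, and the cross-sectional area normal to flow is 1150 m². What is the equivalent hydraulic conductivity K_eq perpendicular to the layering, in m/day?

1.19

Flow is perpendicular to layering, so the layers act in series and the equivalent K is the thickness-weighted harmonic mean.
Total thickness L = 11.6 + 4.55 + 8.14 = 24.29 m.
Σ(b_i/K_i) = 11.6/108 + 4.55/0.238 + 8.14/6.95 = 20.40 d.
K_eq = L / Σ(b_i/K_i) = 24.29 / 20.40 = 1.191 m/day.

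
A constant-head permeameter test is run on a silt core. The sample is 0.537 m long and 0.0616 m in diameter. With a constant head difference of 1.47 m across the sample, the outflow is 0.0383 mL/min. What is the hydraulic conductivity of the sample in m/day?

Cross-sectional area A = π·(d/2)² = π × (0.0616/2)² = 0.002980 m².
Convert discharge: 0.0383 mL/min = 6.383e-10 m³/s.
Darcy's law rearranged: K = Q·L / (A·Δh) = 6.383e-10 × 0.537 / (0.002980 × 1.47) = 7.824e-08 m/s = 0.006760 m/day.

0.00676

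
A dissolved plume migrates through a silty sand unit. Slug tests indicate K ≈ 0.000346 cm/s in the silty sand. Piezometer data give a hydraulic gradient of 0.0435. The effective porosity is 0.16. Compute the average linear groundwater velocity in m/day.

0.0813

Convert K: 0.000346 cm/s × 864 = 0.2989 m/day.
Hydraulic gradient i = 0.0435.
Darcy flux q = K · i = 0.2989 × 0.04350 = 0.01300 m/day.
Seepage velocity v = q / n_e = 0.01300 / 0.16 = 0.08128 m/day.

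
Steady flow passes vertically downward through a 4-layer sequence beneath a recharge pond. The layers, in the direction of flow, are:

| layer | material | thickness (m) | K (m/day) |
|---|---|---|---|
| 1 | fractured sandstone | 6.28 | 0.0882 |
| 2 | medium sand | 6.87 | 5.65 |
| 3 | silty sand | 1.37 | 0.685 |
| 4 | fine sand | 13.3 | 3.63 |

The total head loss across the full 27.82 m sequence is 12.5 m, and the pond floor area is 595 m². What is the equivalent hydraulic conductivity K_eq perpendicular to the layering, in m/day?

Flow is perpendicular to layering, so the layers act in series and the equivalent K is the thickness-weighted harmonic mean.
Total thickness L = 6.28 + 6.87 + 1.37 + 13.3 = 27.82 m.
Σ(b_i/K_i) = 6.28/0.0882 + 6.87/5.65 + 1.37/0.685 + 13.3/3.63 = 78.08 d.
K_eq = L / Σ(b_i/K_i) = 27.82 / 78.08 = 0.3563 m/day.

0.356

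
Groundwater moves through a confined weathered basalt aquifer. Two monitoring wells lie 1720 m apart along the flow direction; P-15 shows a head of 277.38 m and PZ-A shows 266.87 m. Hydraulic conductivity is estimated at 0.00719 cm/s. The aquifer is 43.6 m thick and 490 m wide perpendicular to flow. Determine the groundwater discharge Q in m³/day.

Convert K: 0.00719 cm/s × 864 = 6.212 m/day.
Cross-sectional area A = 490 × 43.6 = 21364 m².
Hydraulic gradient i = (277.38 − 266.87) / 1720 = 10.51 / 1720 = 0.006110.
Darcy's law: Q = K · A · i = 6.212 × 21364 × 0.006110 = 811.0 m³/day.

811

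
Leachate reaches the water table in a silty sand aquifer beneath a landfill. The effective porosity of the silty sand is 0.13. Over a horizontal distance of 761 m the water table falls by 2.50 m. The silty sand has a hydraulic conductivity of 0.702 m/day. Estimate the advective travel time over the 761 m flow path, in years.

117

Hydraulic gradient i = Δh / L = 2.50 / 761 = 0.003285.
Darcy flux q = K · i = 0.7020 × 0.003285 = 0.002306 m/day.
Seepage velocity v = q / n_e = 0.002306 / 0.13 = 0.01774 m/day.
Travel time t = L / v = 761 / 0.01774 = 42898 days = 117.4 years.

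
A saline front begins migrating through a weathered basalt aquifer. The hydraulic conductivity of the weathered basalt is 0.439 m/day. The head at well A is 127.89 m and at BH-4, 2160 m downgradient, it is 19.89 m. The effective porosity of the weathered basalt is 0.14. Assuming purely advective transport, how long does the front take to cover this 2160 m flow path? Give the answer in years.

37.7

Hydraulic gradient i = (127.89 − 19.89) / 2160 = 108 / 2160 = 0.05000.
Darcy flux q = K · i = 0.4390 × 0.05000 = 0.02195 m/day.
Seepage velocity v = q / n_e = 0.02195 / 0.14 = 0.1568 m/day.
Travel time t = L / v = 2160 / 0.1568 = 13777 days = 37.72 years.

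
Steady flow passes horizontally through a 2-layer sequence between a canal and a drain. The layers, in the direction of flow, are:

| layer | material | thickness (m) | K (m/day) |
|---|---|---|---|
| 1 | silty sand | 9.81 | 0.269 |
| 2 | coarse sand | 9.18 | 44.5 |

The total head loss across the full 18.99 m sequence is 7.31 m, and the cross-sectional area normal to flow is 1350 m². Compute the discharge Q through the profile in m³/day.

Flow is perpendicular to layering, so the layers act in series and the equivalent K is the thickness-weighted harmonic mean.
Total thickness L = 9.81 + 9.18 = 18.99 m.
Σ(b_i/K_i) = 9.81/0.269 + 9.18/44.5 = 36.67 d.
K_eq = L / Σ(b_i/K_i) = 18.99 / 36.67 = 0.5178 m/day.
Q = K_eq · A · (Δh/L) = 0.5178 × 1350 × (7.31/18.99) = 269.1 m³/day.

269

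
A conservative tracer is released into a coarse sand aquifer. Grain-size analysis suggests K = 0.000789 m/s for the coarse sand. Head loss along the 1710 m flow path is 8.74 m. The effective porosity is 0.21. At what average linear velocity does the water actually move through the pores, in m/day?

1.66

Convert K: 0.000789 m/s × 86400 = 68.17 m/day.
Hydraulic gradient i = Δh / L = 8.74 / 1710 = 0.005111.
Darcy flux q = K · i = 68.17 × 0.005111 = 0.3484 m/day.
Seepage velocity v = q / n_e = 0.3484 / 0.21 = 1.659 m/day.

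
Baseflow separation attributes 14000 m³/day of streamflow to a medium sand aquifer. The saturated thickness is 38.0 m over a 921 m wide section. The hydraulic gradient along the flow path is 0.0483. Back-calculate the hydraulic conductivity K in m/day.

8.28

Cross-sectional area A = 921 × 38.0 = 34998 m².
Hydraulic gradient i = 0.0483.
From Q = K·A·i, K = Q / (A·i) = 14000 / (34998 × 0.04830) = 8.282 m/day.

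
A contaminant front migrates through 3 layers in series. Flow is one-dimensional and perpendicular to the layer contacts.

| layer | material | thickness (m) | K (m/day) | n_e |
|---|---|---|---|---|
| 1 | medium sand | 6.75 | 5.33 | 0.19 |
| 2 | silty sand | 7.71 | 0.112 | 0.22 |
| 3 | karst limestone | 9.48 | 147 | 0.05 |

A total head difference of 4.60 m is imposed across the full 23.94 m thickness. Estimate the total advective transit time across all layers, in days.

52.7

With flow normal to the layers, continuity requires the same specific discharge q through every layer.
Σ(b_i/K_i) = 6.75/5.33 + 7.71/0.112 + 9.48/147 = 70.17 d.
q = Δh / Σ(b_i/K_i) = 4.60 / 70.17 = 0.06555 m/day.
In each layer the seepage velocity is v_i = q/n_i, so the layer transit time is t_i = b_i·n_i / q:
  layer 1 (medium sand): t_1 = 6.75 × 0.19 / 0.06555 = 19.56 d
  layer 2 (silty sand): t_2 = 7.71 × 0.22 / 0.06555 = 25.87 d
  layer 3 (karst limestone): t_3 = 9.48 × 0.05 / 0.06555 = 7.231 d
Total t = Σ t_i = 52.67 days.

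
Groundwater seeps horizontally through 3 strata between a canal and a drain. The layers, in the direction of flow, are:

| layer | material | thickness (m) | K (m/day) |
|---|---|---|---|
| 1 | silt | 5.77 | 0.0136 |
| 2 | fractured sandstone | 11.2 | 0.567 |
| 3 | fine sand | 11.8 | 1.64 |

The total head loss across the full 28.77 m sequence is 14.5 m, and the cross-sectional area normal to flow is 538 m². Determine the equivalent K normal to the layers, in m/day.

0.0638

Flow is perpendicular to layering, so the layers act in series and the equivalent K is the thickness-weighted harmonic mean.
Total thickness L = 5.77 + 11.2 + 11.8 = 28.77 m.
Σ(b_i/K_i) = 5.77/0.0136 + 11.2/0.567 + 11.8/1.64 = 451.2 d.
K_eq = L / Σ(b_i/K_i) = 28.77 / 451.2 = 0.06376 m/day.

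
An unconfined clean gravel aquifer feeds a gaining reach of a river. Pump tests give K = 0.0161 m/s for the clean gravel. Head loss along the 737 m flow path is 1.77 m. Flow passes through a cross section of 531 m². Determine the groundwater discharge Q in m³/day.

Convert K: 0.0161 m/s × 86400 = 1391 m/day.
Hydraulic gradient i = Δh / L = 1.77 / 737 = 0.002402.
Darcy's law: Q = K · A · i = 1391 × 531.0 × 0.002402 = 1774 m³/day.

1770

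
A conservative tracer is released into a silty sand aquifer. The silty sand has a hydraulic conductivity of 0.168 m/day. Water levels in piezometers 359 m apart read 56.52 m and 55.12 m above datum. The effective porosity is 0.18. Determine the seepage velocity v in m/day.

Hydraulic gradient i = (56.52 − 55.12) / 359 = 1.4 / 359 = 0.003900.
Darcy flux q = K · i = 0.1680 × 0.003900 = 0.0006552 m/day.
Seepage velocity v = q / n_e = 0.0006552 / 0.18 = 0.003640 m/day.

0.00364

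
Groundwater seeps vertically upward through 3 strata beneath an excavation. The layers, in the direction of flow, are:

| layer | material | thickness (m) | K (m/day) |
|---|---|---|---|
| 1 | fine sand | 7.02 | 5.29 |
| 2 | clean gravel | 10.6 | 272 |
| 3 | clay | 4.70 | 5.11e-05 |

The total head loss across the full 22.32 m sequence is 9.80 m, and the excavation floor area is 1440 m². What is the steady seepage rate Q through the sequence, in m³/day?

0.153

Flow is perpendicular to layering, so the layers act in series and the equivalent K is the thickness-weighted harmonic mean.
Total thickness L = 7.02 + 10.6 + 4.70 = 22.32 m.
Σ(b_i/K_i) = 7.02/5.29 + 10.6/272 + 4.70/5.11e-05 = 91978 d.
K_eq = L / Σ(b_i/K_i) = 22.32 / 91978 = 0.0002427 m/day.
Q = K_eq · A · (Δh/L) = 0.0002427 × 1440 × (9.80/22.32) = 0.1534 m³/day.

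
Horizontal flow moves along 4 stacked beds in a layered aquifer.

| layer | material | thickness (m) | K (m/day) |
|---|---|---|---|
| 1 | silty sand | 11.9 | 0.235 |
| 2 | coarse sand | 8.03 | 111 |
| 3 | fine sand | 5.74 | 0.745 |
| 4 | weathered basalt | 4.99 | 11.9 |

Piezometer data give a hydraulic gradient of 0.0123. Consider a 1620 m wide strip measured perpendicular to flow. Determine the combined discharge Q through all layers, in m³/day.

Flow is parallel to layering, so each bed carries its own Darcy discharge and the transmissivities add.
Σ(K_i·b_i) = 0.235×11.9 + 111×8.03 + 0.745×5.74 + 11.9×4.99 = 957.8 m²/day.
Hydraulic gradient i = 0.0123.
Q = Σ(K_i·b_i) · W · i = 957.8 × 1620 × 0.01230 = 19085 m³/day.

19100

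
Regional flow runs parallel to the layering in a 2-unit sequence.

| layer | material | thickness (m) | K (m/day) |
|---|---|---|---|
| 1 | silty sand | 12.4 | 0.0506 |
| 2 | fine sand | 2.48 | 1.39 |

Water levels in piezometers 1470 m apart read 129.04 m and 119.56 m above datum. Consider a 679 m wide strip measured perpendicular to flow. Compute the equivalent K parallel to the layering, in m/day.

Flow is parallel to layering, so each bed carries its own Darcy discharge and the transmissivities add.
Σ(K_i·b_i) = 0.0506×12.4 + 1.39×2.48 = 4.075 m²/day.
Total thickness b = 14.88 m, so K_eq = Σ(K_i·b_i)/b = 0.2738 m/day.

0.274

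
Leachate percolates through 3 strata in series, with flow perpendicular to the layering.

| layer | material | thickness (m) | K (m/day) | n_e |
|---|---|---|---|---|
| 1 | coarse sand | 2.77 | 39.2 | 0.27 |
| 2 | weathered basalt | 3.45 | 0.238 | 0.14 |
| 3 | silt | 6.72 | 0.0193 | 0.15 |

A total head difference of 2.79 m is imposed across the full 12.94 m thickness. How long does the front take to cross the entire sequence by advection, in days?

291

With flow normal to the layers, continuity requires the same specific discharge q through every layer.
Σ(b_i/K_i) = 2.77/39.2 + 3.45/0.238 + 6.72/0.0193 = 362.8 d.
q = Δh / Σ(b_i/K_i) = 2.79 / 362.8 = 0.007691 m/day.
In each layer the seepage velocity is v_i = q/n_i, so the layer transit time is t_i = b_i·n_i / q:
  layer 1 (coarse sand): t_1 = 2.77 × 0.27 / 0.007691 = 97.24 d
  layer 2 (weathered basalt): t_2 = 3.45 × 0.14 / 0.007691 = 62.80 d
  layer 3 (silt): t_3 = 6.72 × 0.15 / 0.007691 = 131.1 d
Total t = Σ t_i = 291.1 days.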